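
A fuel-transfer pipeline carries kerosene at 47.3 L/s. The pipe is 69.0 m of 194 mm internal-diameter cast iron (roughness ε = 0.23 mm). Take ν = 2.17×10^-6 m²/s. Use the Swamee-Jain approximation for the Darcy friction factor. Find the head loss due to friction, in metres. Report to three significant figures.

h_f ≈ 1.04 m

V = 4Q/(πD²) = 4·0.0473/(π·0.194²) = 1.600 m/s
Re = VD/ν = 1.600·0.194/2.17×10^-6 = 1.43×10^5 → turbulent
ε/D = 0.23/194 = 0.00119
Swamee-Jain: f = 0.02234
h_f = f(L/D)V²/(2g) = 0.02234·(69.0/0.194)·1.600²/(2·9.81) = 1.037 m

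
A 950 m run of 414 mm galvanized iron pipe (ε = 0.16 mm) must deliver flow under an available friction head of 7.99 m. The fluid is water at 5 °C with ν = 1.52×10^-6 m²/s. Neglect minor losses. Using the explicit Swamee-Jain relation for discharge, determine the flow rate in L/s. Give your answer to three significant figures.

Swamee-Jain (Type II): Q = -0.965·√(gD⁵h_f/L)·ln[ε/(3.7D) + √(3.17ν²L/(gD³h_f))]
√(gD⁵h_f/L) = √(9.81·0.414⁵·7.99/950) = 0.03168
ε/(3.7D) = 1.04×10^-4; √(3.17ν²L/(gD³h_f)) = 3.54×10^-5
Q = -0.965·0.03168·ln(1.398×10^-4) = 0.2713 m³/s
Check: V = 2.02 m/s, Re = 5.49×10^5, f = 0.01693, h_f = 8.04 m ≈ 7.99 m ✓

Q ≈ 271 L/s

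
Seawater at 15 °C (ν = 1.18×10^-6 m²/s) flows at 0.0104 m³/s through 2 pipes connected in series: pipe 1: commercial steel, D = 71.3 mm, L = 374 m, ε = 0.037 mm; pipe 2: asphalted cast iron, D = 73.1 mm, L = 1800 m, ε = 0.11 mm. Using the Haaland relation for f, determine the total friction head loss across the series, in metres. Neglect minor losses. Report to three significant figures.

Pipe 1: V = 2.605 m/s, Re = 1.57×10^5, ε/D = 5.19×10^-4, f = 0.01915, h_1 = f(L/D)V²/2g = 34.74 m
Pipe 2: V = 2.478 m/s, Re = 1.54×10^5, ε/D = 0.00150, f = 0.02300, h_2 = f(L/D)V²/2g = 177.3 m
Series → Q common, losses add: H = Σh = 212.0 m

H ≈ 212 m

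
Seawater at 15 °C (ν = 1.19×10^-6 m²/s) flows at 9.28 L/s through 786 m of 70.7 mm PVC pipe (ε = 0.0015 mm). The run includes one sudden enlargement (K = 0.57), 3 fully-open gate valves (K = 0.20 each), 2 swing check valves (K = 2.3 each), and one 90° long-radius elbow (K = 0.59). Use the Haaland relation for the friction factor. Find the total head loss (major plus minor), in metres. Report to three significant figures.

H_L ≈ 54.8 m

V = 4Q/(πD²) = 2.364 m/s; V²/2g = 0.2848 m
Re = 1.40×10^5, ε/D = 2.12×10^-5 → f = 0.01673 (Haaland)
Major: h_f = f(L/D)·V²/2g = 0.01673·11117·0.2848 = 52.96 m
Minor: ΣK = 6.36; h_m = ΣK·V²/2g = 1.811 m
Total H_L = 52.96 + 1.811 = 54.78 m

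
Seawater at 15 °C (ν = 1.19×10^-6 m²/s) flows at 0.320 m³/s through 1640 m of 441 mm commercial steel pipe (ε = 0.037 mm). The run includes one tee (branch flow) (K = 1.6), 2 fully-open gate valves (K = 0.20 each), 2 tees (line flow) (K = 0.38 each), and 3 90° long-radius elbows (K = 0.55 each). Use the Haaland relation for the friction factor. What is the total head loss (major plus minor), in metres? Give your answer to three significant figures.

V = 4Q/(πD²) = 2.095 m/s; V²/2g = 0.2237 m
Re = 7.76×10^5, ε/D = 8.39×10^-5 → f = 0.01340 (Haaland)
Major: h_f = f(L/D)·V²/2g = 0.01340·3719·0.2237 = 11.15 m
Minor: ΣK = 4.41; h_m = ΣK·V²/2g = 0.9865 m
Total H_L = 11.15 + 0.9865 = 12.13 m

H_L ≈ 12.1 m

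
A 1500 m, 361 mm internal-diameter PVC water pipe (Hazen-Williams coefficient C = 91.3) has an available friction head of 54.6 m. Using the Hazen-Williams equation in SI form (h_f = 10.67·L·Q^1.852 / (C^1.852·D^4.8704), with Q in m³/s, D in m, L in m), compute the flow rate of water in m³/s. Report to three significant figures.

Q ≈ 0.292 m³/s

Rearranging: Q = [h_f·C^1.852·D^4.8704 / (10.67·L)]^(1/1.852)
Q = [54.6·91.3^1.852·0.361^4.8704 / (10.67·1500)]^0.540 = 0.2915 m³/s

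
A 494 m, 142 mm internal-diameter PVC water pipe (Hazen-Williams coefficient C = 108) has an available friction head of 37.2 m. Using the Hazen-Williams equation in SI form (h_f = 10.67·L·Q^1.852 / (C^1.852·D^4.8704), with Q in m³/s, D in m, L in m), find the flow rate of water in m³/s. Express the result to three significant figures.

Rearranging: Q = [h_f·C^1.852·D^4.8704 / (10.67·L)]^(1/1.852)
Q = [37.2·108^1.852·0.142^4.8704 / (10.67·494)]^0.540 = 0.04390 m³/s

Q ≈ 0.0439 m³/s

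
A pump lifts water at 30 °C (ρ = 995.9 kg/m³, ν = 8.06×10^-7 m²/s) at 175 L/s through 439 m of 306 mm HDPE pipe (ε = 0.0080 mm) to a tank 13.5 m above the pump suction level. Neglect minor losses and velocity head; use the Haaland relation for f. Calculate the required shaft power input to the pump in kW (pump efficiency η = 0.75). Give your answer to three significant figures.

P_shaft ≈ 42.3 kW

V = 4Q/(πD²) = 2.380 m/s; Re = 9.03×10^5; ε/D = 2.61×10^-5; f = 0.01225
h_f = f(L/D)V²/2g = 5.072 m
Total head H = z + h_f = 13.5 + 5.072 = 18.57 m
P_hyd = ρgQH = 995.9·9.81·0.175·18.57 = 31.75 kW
P_shaft = P_hyd/η = 31.75/0.75 = 42.34 kW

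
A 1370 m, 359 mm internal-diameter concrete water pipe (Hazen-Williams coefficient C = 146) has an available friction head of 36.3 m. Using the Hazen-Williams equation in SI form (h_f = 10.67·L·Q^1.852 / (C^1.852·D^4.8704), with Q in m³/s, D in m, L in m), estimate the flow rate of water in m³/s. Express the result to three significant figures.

Rearranging: Q = [h_f·C^1.852·D^4.8704 / (10.67·L)]^(1/1.852)
Q = [36.3·146^1.852·0.359^4.8704 / (10.67·1370)]^0.540 = 0.3870 m³/s

Q ≈ 0.387 m³/s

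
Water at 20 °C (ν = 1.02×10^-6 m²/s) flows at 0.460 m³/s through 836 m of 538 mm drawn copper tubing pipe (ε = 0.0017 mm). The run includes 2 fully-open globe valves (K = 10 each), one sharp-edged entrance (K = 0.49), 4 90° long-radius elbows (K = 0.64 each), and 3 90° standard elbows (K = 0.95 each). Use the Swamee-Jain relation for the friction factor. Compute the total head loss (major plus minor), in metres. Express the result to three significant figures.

H_L ≈ 9.16 m

V = 4Q/(πD²) = 2.024 m/s; V²/2g = 0.2087 m
Re = 1.07×10^6, ε/D = 3.16×10^-6 → f = 0.01156 (Swamee-Jain)
Major: h_f = f(L/D)·V²/2g = 0.01156·1554·0.2087 = 3.750 m
Minor: ΣK = 25.9; h_m = ΣK·V²/2g = 5.405 m
Total H_L = 3.750 + 5.405 = 9.155 m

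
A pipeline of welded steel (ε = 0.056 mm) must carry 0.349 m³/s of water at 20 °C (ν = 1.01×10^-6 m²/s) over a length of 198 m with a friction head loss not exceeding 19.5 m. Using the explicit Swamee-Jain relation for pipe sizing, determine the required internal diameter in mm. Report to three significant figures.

D ≈ 275 mm

Swamee-Jain (Type III): D = 0.66·[ε^1.25·(LQ²/(gh_f))^4.75 + ν·Q^9.4·(L/(gh_f))^5.2]^0.04
LQ²/(gh_f) = 0.1261; L/(gh_f) = 1.035
Term 1 = ε^1.25·(…)^4.75 = 2.59×10^-10; Term 2 = ν·Q^9.4·(…)^5.2 = 6.09×10^-11
D = 0.66·(2.59×10^-10 + 6.09×10^-11)^0.04 = 0.2753 m = 275 mm
Check: V = 5.86 m/s, Re = 1.60×10^6, f = 0.01448, h_f = 18.3 m ≈ 19.5 m ✓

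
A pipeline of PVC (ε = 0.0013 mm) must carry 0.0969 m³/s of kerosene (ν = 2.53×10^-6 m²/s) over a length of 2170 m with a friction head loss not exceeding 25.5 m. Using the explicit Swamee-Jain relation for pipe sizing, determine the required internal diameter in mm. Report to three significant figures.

D ≈ 257 mm

Swamee-Jain (Type III): D = 0.66·[ε^1.25·(LQ²/(gh_f))^4.75 + ν·Q^9.4·(L/(gh_f))^5.2]^0.04
LQ²/(gh_f) = 0.08145; L/(gh_f) = 8.675
Term 1 = ε^1.25·(…)^4.75 = 2.95×10^-13; Term 2 = ν·Q^9.4·(…)^5.2 = 5.67×10^-11
D = 0.66·(2.95×10^-13 + 5.67×10^-11)^0.04 = 0.2569 m = 257 mm
Check: V = 1.87 m/s, Re = 1.90×10^5, f = 0.01574, h_f = 23.7 m ≈ 25.5 m ✓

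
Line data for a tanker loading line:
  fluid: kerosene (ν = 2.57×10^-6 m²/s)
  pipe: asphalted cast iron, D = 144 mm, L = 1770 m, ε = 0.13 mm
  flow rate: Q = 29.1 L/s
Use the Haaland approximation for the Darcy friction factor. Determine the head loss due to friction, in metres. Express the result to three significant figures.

h_f ≈ 43.2 m

V = 4Q/(πD²) = 4·0.0291/(π·0.144²) = 1.787 m/s
Re = VD/ν = 1.787·0.144/2.57×10^-6 = 1.00×10^5 → turbulent
ε/D = 0.13/144 = 9.03×10^-4
Haaland: f = 0.02162
h_f = f(L/D)V²/(2g) = 0.02162·(1770/0.144)·1.787²/(2·9.81) = 43.25 m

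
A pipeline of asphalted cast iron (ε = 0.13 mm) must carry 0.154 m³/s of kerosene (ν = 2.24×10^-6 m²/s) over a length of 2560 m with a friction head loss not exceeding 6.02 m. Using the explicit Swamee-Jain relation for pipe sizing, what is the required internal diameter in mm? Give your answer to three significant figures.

D ≈ 437 mm

Swamee-Jain (Type III): D = 0.66·[ε^1.25·(LQ²/(gh_f))^4.75 + ν·Q^9.4·(L/(gh_f))^5.2]^0.04
LQ²/(gh_f) = 1.028; L/(gh_f) = 43.35
Term 1 = ε^1.25·(…)^4.75 = 1.58×10^-5; Term 2 = ν·Q^9.4·(…)^5.2 = 1.68×10^-5
D = 0.66·(1.58×10^-5 + 1.68×10^-5)^0.04 = 0.4366 m = 437 mm
Check: V = 1.03 m/s, Re = 2.00×10^5, f = 0.01777, h_f = 5.62 m ≈ 6.02 m ✓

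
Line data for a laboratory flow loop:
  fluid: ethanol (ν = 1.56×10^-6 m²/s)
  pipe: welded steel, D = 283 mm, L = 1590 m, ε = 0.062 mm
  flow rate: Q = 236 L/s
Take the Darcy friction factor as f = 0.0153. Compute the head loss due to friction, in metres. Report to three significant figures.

h_f ≈ 61.7 m

V = 4Q/(πD²) = 4·0.236/(π·0.283²) = 3.752 m/s
h_f = f(L/D)V²/(2g) = 0.01530·(1590/0.283)·3.752²/(2·9.81) = 61.67 m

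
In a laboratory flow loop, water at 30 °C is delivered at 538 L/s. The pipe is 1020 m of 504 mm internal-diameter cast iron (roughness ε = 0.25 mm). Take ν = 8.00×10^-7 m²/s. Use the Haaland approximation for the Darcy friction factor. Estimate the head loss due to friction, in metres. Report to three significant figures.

h_f ≈ 12.7 m

V = 4Q/(πD²) = 4·0.538/(π·0.504²) = 2.697 m/s
Re = VD/ν = 2.697·0.504/8.00×10^-7 = 1.70×10^6 → turbulent
ε/D = 0.25/504 = 4.96×10^-4
Haaland: f = 0.01697
h_f = f(L/D)V²/(2g) = 0.01697·(1020/0.504)·2.697²/(2·9.81) = 12.73 m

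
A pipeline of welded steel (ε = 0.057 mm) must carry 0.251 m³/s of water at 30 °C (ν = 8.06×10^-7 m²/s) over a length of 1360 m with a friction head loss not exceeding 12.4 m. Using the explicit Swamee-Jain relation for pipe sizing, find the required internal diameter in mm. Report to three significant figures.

Swamee-Jain (Type III): D = 0.66·[ε^1.25·(LQ²/(gh_f))^4.75 + ν·Q^9.4·(L/(gh_f))^5.2]^0.04
LQ²/(gh_f) = 0.7044; L/(gh_f) = 11.18
Term 1 = ε^1.25·(…)^4.75 = 9.37×10^-7; Term 2 = ν·Q^9.4·(…)^5.2 = 5.19×10^-7
D = 0.66·(9.37×10^-7 + 5.19×10^-7)^0.04 = 0.3855 m = 386 mm
Check: V = 2.15 m/s, Re = 1.03×10^6, f = 0.01413, h_f = 11.7 m ≈ 12.4 m ✓

D ≈ 386 mm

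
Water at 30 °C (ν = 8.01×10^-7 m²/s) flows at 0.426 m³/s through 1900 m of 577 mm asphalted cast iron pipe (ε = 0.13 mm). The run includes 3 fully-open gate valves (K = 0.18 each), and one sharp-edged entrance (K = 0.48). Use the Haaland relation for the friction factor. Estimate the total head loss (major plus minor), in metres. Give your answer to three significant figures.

H_L ≈ 6.72 m

V = 4Q/(πD²) = 1.629 m/s; V²/2g = 0.1353 m
Re = 1.17×10^6, ε/D = 2.25×10^-4 → f = 0.01477 (Haaland)
Major: h_f = f(L/D)·V²/2g = 0.01477·3293·0.1353 = 6.579 m
Minor: ΣK = 1.02; h_m = ΣK·V²/2g = 0.1380 m
Total H_L = 6.579 + 0.1380 = 6.716 m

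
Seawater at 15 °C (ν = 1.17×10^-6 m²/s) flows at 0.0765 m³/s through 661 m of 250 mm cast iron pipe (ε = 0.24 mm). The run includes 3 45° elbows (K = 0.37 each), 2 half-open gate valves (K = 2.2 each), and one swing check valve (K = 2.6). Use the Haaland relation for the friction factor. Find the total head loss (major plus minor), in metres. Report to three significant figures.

H_L ≈ 7.64 m

V = 4Q/(πD²) = 1.558 m/s; V²/2g = 0.1238 m
Re = 3.33×10^5, ε/D = 9.60×10^-4 → f = 0.02027 (Haaland)
Major: h_f = f(L/D)·V²/2g = 0.02027·2644·0.1238 = 6.635 m
Minor: ΣK = 8.11; h_m = ΣK·V²/2g = 1.004 m
Total H_L = 6.635 + 1.004 = 7.639 m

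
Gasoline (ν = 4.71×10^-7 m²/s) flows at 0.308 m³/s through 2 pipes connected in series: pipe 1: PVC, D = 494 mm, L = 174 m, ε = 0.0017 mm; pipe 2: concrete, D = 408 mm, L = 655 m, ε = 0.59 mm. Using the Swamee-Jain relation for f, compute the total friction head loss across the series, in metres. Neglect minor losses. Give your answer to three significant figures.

Pipe 1: V = 1.607 m/s, Re = 1.69×10^6, ε/D = 3.44×10^-6, f = 0.01077, h_1 = f(L/D)V²/2g = 0.4993 m
Pipe 2: V = 2.356 m/s, Re = 2.04×10^6, ε/D = 0.00145, f = 0.02169, h_2 = f(L/D)V²/2g = 9.851 m
Series → Q common, losses add: H = Σh = 10.35 m

H ≈ 10.3 m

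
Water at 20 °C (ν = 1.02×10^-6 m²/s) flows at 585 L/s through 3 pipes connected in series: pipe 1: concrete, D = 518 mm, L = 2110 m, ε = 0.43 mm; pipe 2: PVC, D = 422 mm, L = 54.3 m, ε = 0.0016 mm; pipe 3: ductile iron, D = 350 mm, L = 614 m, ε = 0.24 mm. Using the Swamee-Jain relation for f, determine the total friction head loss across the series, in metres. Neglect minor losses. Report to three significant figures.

H ≈ 92.0 m

Pipe 1: V = 2.776 m/s, Re = 1.41×10^6, ε/D = 8.30×10^-4, f = 0.01910, h_1 = f(L/D)V²/2g = 30.56 m
Pipe 2: V = 4.183 m/s, Re = 1.73×10^6, ε/D = 3.79×10^-6, f = 0.01074, h_2 = f(L/D)V²/2g = 1.232 m
Pipe 3: V = 6.080 m/s, Re = 2.09×10^6, ε/D = 6.86×10^-4, f = 0.01821, h_3 = f(L/D)V²/2g = 60.19 m
Series → Q common, losses add: H = Σh = 91.99 m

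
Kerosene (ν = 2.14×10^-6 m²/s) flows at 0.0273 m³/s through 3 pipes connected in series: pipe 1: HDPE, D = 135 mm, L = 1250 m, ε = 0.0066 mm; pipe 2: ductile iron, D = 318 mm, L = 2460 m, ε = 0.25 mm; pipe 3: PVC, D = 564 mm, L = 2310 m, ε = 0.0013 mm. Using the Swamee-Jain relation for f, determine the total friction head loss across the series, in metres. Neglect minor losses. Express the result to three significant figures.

H ≈ 31.2 m

Pipe 1: V = 1.907 m/s, Re = 1.20×10^5, ε/D = 4.89×10^-5, f = 0.01752, h_1 = f(L/D)V²/2g = 30.07 m
Pipe 2: V = 0.3437 m/s, Re = 5.11×10^4, ε/D = 7.86×10^-4, f = 0.02347, h_2 = f(L/D)V²/2g = 1.093 m
Pipe 3: V = 0.1093 m/s, Re = 2.88×10^4, ε/D = 2.30×10^-6, f = 0.02361, h_3 = f(L/D)V²/2g = 0.05885 m
Series → Q common, losses add: H = Σh = 31.23 m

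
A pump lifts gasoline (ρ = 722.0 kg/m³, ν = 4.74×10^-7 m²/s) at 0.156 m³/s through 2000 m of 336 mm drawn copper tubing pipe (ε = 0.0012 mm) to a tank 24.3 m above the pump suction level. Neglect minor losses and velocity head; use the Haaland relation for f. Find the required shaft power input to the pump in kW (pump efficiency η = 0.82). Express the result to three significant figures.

P_shaft ≈ 47.0 kW

V = 4Q/(πD²) = 1.759 m/s; Re = 1.25×10^6; ε/D = 3.57×10^-6; f = 0.01124
h_f = f(L/D)V²/2g = 10.55 m
Total head H = z + h_f = 24.3 + 10.55 = 34.85 m
P_hyd = ρgQH = 722.0·9.81·0.156·34.85 = 38.51 kW
P_shaft = P_hyd/η = 38.51/0.82 = 46.96 kW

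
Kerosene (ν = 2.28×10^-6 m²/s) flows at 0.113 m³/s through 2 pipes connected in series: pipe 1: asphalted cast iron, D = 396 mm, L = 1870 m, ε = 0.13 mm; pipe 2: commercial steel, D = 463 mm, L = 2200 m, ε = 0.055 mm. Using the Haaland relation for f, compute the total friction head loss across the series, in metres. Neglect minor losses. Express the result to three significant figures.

Pipe 1: V = 0.9175 m/s, Re = 1.59×10^5, ε/D = 3.28×10^-4, f = 0.01814, h_1 = f(L/D)V²/2g = 3.676 m
Pipe 2: V = 0.6712 m/s, Re = 1.36×10^5, ε/D = 1.19×10^-4, f = 0.01737, h_2 = f(L/D)V²/2g = 1.895 m
Series → Q common, losses add: H = Σh = 5.571 m

H ≈ 5.57 m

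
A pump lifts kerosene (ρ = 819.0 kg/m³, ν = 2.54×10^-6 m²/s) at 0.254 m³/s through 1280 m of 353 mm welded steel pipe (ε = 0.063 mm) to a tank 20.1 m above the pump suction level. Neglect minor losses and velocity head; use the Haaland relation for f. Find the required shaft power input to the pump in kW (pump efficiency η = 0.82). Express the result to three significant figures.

P_shaft ≈ 98.3 kW

V = 4Q/(πD²) = 2.595 m/s; Re = 3.61×10^5; ε/D = 1.78×10^-4; f = 0.01557
h_f = f(L/D)V²/2g = 19.38 m
Total head H = z + h_f = 20.1 + 19.38 = 39.48 m
P_hyd = ρgQH = 819.0·9.81·0.254·39.48 = 80.57 kW
P_shaft = P_hyd/η = 80.57/0.82 = 98.26 kW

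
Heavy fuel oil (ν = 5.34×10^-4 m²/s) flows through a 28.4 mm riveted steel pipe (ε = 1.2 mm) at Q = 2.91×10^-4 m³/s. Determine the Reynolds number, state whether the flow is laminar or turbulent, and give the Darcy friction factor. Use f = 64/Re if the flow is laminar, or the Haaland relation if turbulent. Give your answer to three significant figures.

Re ≈ 24.4; laminar; f = 64/Re ≈ 2.62

V = 4Q/(πD²) = 0.4594 m/s
Re = VD/ν = 0.4594·0.0284/5.34×10^-4 = 24.4
Re < 2300 → laminar → f = 64/Re = 2.620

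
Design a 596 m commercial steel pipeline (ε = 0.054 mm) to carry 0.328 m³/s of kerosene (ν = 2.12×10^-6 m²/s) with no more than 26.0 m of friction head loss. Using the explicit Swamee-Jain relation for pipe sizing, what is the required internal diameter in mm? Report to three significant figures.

Swamee-Jain (Type III): D = 0.66·[ε^1.25·(LQ²/(gh_f))^4.75 + ν·Q^9.4·(L/(gh_f))^5.2]^0.04
LQ²/(gh_f) = 0.2514; L/(gh_f) = 2.337
Term 1 = ε^1.25·(…)^4.75 = 6.56×10^-9; Term 2 = ν·Q^9.4·(…)^5.2 = 4.92×10^-9
D = 0.66·(6.56×10^-9 + 4.92×10^-9)^0.04 = 0.3177 m = 318 mm
Check: V = 4.14 m/s, Re = 6.20×10^5, f = 0.01494, h_f = 24.5 m ≈ 26.0 m ✓

D ≈ 318 mm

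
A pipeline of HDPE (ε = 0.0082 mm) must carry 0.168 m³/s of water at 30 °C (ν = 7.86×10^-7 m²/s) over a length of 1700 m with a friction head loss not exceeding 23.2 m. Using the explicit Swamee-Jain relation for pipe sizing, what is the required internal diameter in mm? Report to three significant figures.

D ≈ 294 mm

Swamee-Jain (Type III): D = 0.66·[ε^1.25·(LQ²/(gh_f))^4.75 + ν·Q^9.4·(L/(gh_f))^5.2]^0.04
LQ²/(gh_f) = 0.2108; L/(gh_f) = 7.470
Term 1 = ε^1.25·(…)^4.75 = 2.70×10^-10; Term 2 = ν·Q^9.4·(…)^5.2 = 1.43×10^-9
D = 0.66·(2.70×10^-10 + 1.43×10^-9)^0.04 = 0.2943 m = 294 mm
Check: V = 2.47 m/s, Re = 9.25×10^5, f = 0.01238, h_f = 22.2 m ≈ 23.2 m ✓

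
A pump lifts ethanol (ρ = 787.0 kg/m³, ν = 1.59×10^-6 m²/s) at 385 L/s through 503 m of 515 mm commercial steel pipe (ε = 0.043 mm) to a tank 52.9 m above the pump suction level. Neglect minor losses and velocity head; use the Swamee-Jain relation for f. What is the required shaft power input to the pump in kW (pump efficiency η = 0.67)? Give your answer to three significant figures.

V = 4Q/(πD²) = 1.848 m/s; Re = 5.99×10^5; ε/D = 8.35×10^-5; f = 0.01397
h_f = f(L/D)V²/2g = 2.375 m
Total head H = z + h_f = 52.9 + 2.375 = 55.28 m
P_hyd = ρgQH = 787.0·9.81·0.385·55.28 = 164.3 kW
P_shaft = P_hyd/η = 164.3/0.67 = 245.2 kW

P_shaft ≈ 245 kW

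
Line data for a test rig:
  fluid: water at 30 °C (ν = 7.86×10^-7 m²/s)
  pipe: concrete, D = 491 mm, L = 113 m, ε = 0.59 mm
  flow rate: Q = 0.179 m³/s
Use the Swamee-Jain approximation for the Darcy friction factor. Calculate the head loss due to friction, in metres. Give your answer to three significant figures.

h_f ≈ 0.221 m

V = 4Q/(πD²) = 4·0.179/(π·0.491²) = 0.9454 m/s
Re = VD/ν = 0.9454·0.491/7.86×10^-7 = 5.91×10^5 → turbulent
ε/D = 0.59/491 = 0.00120
Swamee-Jain: f = 0.02110
h_f = f(L/D)V²/(2g) = 0.02110·(113/0.491)·0.9454²/(2·9.81) = 0.2212 m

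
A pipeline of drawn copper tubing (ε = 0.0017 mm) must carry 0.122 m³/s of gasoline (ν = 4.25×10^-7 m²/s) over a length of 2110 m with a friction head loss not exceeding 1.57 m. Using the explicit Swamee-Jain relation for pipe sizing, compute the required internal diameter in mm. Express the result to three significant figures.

D ≈ 463 mm

Swamee-Jain (Type III): D = 0.66·[ε^1.25·(LQ²/(gh_f))^4.75 + ν·Q^9.4·(L/(gh_f))^5.2]^0.04
LQ²/(gh_f) = 2.039; L/(gh_f) = 137.0
Term 1 = ε^1.25·(…)^4.75 = 1.81×10^-6; Term 2 = ν·Q^9.4·(…)^5.2 = 1.42×10^-4
D = 0.66·(1.81×10^-6 + 1.42×10^-4)^0.04 = 0.4632 m = 463 mm
Check: V = 0.724 m/s, Re = 7.89×10^5, f = 0.01216, h_f = 1.48 m ≈ 1.57 m ✓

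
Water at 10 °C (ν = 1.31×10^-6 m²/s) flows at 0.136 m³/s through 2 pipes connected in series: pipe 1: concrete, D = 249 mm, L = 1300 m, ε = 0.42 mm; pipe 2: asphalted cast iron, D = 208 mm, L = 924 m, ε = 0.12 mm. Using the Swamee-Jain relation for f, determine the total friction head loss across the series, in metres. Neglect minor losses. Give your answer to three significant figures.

Pipe 1: V = 2.793 m/s, Re = 5.31×10^5, ε/D = 0.00169, f = 0.02290, h_1 = f(L/D)V²/2g = 47.53 m
Pipe 2: V = 4.002 m/s, Re = 6.35×10^5, ε/D = 5.77×10^-4, f = 0.01806, h_2 = f(L/D)V²/2g = 65.50 m
Series → Q common, losses add: H = Σh = 113.0 m

H ≈ 113 m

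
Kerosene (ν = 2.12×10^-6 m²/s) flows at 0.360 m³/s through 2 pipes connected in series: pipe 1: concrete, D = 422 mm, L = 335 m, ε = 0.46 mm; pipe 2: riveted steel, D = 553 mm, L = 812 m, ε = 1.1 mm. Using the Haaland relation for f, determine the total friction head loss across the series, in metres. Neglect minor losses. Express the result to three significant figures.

Pipe 1: V = 2.574 m/s, Re = 5.12×10^5, ε/D = 0.00109, f = 0.02057, h_1 = f(L/D)V²/2g = 5.515 m
Pipe 2: V = 1.499 m/s, Re = 3.91×10^5, ε/D = 0.00199, f = 0.02385, h_2 = f(L/D)V²/2g = 4.009 m
Series → Q common, losses add: H = Σh = 9.524 m

H ≈ 9.52 m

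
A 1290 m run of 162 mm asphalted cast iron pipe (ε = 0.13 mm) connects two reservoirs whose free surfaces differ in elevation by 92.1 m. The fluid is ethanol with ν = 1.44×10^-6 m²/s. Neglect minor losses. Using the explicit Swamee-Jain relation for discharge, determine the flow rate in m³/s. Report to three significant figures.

Q ≈ 0.0703 m³/s

Swamee-Jain (Type II): Q = -0.965·√(gD⁵h_f/L)·ln[ε/(3.7D) + √(3.17ν²L/(gD³h_f))]
√(gD⁵h_f/L) = √(9.81·0.162⁵·92.1/1290) = 0.008840
ε/(3.7D) = 2.17×10^-4; √(3.17ν²L/(gD³h_f)) = 4.70×10^-5
Q = -0.965·0.008840·ln(2.639×10^-4) = 0.07029 m³/s
Check: V = 3.41 m/s, Re = 3.84×10^5, f = 0.01965, h_f = 92.7 m ≈ 92.1 m ✓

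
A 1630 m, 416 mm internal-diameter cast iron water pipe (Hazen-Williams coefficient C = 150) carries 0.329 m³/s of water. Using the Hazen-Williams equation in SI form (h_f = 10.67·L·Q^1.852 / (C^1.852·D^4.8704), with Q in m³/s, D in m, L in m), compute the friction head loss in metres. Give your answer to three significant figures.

h_f ≈ 14.8 m

h_f = 10.67·1630·0.329^1.852 / (150^1.852·0.416^4.8704) = 14.83 m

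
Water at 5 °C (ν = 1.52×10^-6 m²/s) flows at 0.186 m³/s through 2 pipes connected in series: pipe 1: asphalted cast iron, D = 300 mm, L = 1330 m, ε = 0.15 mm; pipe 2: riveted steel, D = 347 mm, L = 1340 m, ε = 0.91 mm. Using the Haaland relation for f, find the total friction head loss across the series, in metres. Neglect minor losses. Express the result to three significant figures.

Pipe 1: V = 2.631 m/s, Re = 5.19×10^5, ε/D = 5.00×10^-4, f = 0.01755, h_1 = f(L/D)V²/2g = 27.46 m
Pipe 2: V = 1.967 m/s, Re = 4.49×10^5, ε/D = 0.00262, f = 0.02555, h_2 = f(L/D)V²/2g = 19.45 m
Series → Q common, losses add: H = Σh = 46.91 m

H ≈ 46.9 m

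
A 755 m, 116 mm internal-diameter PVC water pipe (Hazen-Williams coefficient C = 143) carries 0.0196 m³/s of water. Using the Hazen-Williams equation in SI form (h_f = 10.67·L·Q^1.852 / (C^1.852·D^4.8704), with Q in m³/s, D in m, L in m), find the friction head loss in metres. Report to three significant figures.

h_f = 10.67·755·0.0196^1.852 / (143^1.852·0.116^4.8704) = 20.33 m

h_f ≈ 20.3 m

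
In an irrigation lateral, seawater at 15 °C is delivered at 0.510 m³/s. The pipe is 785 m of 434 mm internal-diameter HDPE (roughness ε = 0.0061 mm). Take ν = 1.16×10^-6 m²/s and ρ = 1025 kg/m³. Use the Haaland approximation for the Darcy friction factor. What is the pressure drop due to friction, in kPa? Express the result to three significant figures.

Δp ≈ 126 kPa

V = 4Q/(πD²) = 4·0.510/(π·0.434²) = 3.447 m/s
Re = VD/ν = 3.447·0.434/1.16×10^-6 = 1.29×10^6 → turbulent
ε/D = 0.0061/434 = 1.41×10^-5
Haaland: f = 0.01142
h_f = f(L/D)V²/(2g) = 0.01142·(785/0.434)·3.447²/(2·9.81) = 12.51 m
Δp = ρg·h_f = 1025·9.81·12.51 = 125.8 kPa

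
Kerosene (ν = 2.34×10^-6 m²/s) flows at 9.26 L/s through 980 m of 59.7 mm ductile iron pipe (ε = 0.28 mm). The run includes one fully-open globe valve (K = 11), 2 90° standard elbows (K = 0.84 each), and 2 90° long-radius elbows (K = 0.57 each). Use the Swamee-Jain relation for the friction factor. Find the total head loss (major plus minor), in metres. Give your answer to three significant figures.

V = 4Q/(πD²) = 3.308 m/s; V²/2g = 0.5578 m
Re = 8.44×10^4, ε/D = 0.00469 → f = 0.03121 (Swamee-Jain)
Major: h_f = f(L/D)·V²/2g = 0.03121·16415·0.5578 = 285.8 m
Minor: ΣK = 13.8; h_m = ΣK·V²/2g = 7.708 m
Total H_L = 285.8 + 7.708 = 293.5 m

H_L ≈ 294 m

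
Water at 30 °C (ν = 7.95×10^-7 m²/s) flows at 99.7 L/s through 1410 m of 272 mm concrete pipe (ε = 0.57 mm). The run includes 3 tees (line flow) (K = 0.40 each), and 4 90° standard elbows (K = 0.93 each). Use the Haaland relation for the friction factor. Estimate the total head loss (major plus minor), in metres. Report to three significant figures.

V = 4Q/(πD²) = 1.716 m/s; V²/2g = 0.1500 m
Re = 5.87×10^5, ε/D = 0.00210 → f = 0.02403 (Haaland)
Major: h_f = f(L/D)·V²/2g = 0.02403·5184·0.1500 = 18.69 m
Minor: ΣK = 4.92; h_m = ΣK·V²/2g = 0.7382 m
Total H_L = 18.69 + 0.7382 = 19.43 m

H_L ≈ 19.4 m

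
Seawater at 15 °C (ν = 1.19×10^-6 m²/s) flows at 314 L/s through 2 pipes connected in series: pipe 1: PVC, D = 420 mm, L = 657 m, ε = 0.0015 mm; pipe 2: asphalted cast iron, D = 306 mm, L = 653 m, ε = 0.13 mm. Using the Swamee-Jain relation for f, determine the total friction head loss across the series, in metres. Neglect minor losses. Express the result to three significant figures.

Pipe 1: V = 2.266 m/s, Re = 8.00×10^5, ε/D = 3.57×10^-6, f = 0.01213, h_1 = f(L/D)V²/2g = 4.969 m
Pipe 2: V = 4.270 m/s, Re = 1.10×10^6, ε/D = 4.25×10^-4, f = 0.01672, h_2 = f(L/D)V²/2g = 33.15 m
Series → Q common, losses add: H = Σh = 38.12 m

H ≈ 38.1 m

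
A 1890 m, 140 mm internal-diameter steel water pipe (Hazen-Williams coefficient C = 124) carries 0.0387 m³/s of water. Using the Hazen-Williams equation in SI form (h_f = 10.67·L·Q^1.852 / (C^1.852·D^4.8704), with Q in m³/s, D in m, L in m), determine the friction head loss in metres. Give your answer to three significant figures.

h_f ≈ 93.5 m

h_f = 10.67·1890·0.0387^1.852 / (124^1.852·0.140^4.8704) = 93.49 m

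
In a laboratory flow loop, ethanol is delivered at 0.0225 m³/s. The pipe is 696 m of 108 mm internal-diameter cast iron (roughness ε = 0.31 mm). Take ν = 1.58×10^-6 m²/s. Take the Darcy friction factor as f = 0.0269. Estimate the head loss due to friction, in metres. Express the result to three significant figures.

V = 4Q/(πD²) = 4·0.0225/(π·0.108²) = 2.456 m/s
h_f = f(L/D)V²/(2g) = 0.02690·(696/0.108)·2.456²/(2·9.81) = 53.30 m

h_f ≈ 53.3 m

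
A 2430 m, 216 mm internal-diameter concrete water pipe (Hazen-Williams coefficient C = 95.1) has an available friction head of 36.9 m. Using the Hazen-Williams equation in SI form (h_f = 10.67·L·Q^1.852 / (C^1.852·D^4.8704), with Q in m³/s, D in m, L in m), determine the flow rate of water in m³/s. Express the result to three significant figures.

Rearranging: Q = [h_f·C^1.852·D^4.8704 / (10.67·L)]^(1/1.852)
Q = [36.9·95.1^1.852·0.216^4.8704 / (10.67·2430)]^0.540 = 0.04907 m³/s

Q ≈ 0.0491 m³/s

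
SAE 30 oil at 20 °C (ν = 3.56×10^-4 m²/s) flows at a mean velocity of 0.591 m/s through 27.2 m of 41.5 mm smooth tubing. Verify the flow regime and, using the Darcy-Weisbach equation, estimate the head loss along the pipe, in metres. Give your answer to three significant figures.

h_f ≈ 10.8 m

Re = VD/ν = 0.591·0.04150/3.56×10^-4 = 68.9 → laminar (Re < 2300)
f = 64/Re = 0.9290
h_f = f(L/D)V²/(2g) = 0.9290·(27.2/0.04150)·0.591²/(2·9.81) = 10.84 m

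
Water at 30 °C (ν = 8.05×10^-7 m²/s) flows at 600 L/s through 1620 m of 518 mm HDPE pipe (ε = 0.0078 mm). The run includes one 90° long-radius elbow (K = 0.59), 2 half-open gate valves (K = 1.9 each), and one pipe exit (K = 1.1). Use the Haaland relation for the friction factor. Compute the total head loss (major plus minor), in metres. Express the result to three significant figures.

H_L ≈ 16.4 m

V = 4Q/(πD²) = 2.847 m/s; V²/2g = 0.4131 m
Re = 1.83×10^6, ε/D = 1.51×10^-5 → f = 0.01091 (Haaland)
Major: h_f = f(L/D)·V²/2g = 0.01091·3127·0.4131 = 14.10 m
Minor: ΣK = 5.49; h_m = ΣK·V²/2g = 2.268 m
Total H_L = 14.10 + 2.268 = 16.37 m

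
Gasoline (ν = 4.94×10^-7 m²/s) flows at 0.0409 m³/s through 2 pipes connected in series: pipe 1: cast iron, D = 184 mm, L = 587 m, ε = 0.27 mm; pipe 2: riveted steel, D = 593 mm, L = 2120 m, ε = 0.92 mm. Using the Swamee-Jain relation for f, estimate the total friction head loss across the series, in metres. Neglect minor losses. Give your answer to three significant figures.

H ≈ 8.60 m

Pipe 1: V = 1.538 m/s, Re = 5.73×10^5, ε/D = 0.00147, f = 0.02212, h_1 = f(L/D)V²/2g = 8.508 m
Pipe 2: V = 0.1481 m/s, Re = 1.78×10^5, ε/D = 0.00155, f = 0.02327, h_2 = f(L/D)V²/2g = 0.09298 m
Series → Q common, losses add: H = Σh = 8.601 m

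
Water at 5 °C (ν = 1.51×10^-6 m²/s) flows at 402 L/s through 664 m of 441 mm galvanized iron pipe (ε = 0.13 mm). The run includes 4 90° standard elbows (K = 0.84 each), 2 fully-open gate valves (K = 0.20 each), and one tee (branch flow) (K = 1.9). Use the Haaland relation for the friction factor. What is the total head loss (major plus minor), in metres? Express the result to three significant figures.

V = 4Q/(πD²) = 2.632 m/s; V²/2g = 0.3530 m
Re = 7.69×10^5, ε/D = 2.95×10^-4 → f = 0.01573 (Haaland)
Major: h_f = f(L/D)·V²/2g = 0.01573·1506·0.3530 = 8.361 m
Minor: ΣK = 5.66; h_m = ΣK·V²/2g = 1.998 m
Total H_L = 8.361 + 1.998 = 10.36 m

H_L ≈ 10.4 m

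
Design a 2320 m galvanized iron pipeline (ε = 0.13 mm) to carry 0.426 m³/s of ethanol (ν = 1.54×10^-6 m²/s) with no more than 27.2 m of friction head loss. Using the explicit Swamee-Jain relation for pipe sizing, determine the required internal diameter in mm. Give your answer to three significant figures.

Swamee-Jain (Type III): D = 0.66·[ε^1.25·(LQ²/(gh_f))^4.75 + ν·Q^9.4·(L/(gh_f))^5.2]^0.04
LQ²/(gh_f) = 1.578; L/(gh_f) = 8.695
Term 1 = ε^1.25·(…)^4.75 = 1.21×10^-4; Term 2 = ν·Q^9.4·(…)^5.2 = 3.87×10^-5
D = 0.66·(1.21×10^-4 + 3.87×10^-5)^0.04 = 0.4653 m = 465 mm
Check: V = 2.51 m/s, Re = 7.57×10^5, f = 0.01579, h_f = 25.2 m ≈ 27.2 m ✓

D ≈ 465 mm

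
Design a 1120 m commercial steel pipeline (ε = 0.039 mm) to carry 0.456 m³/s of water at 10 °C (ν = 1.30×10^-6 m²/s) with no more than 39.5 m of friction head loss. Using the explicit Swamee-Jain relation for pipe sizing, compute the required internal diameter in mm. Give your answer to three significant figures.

D ≈ 369 mm

Swamee-Jain (Type III): D = 0.66·[ε^1.25·(LQ²/(gh_f))^4.75 + ν·Q^9.4·(L/(gh_f))^5.2]^0.04
LQ²/(gh_f) = 0.6010; L/(gh_f) = 2.890
Term 1 = ε^1.25·(…)^4.75 = 2.74×10^-7; Term 2 = ν·Q^9.4·(…)^5.2 = 2.02×10^-7
D = 0.66·(2.74×10^-7 + 2.02×10^-7)^0.04 = 0.3687 m = 369 mm
Check: V = 4.27 m/s, Re = 1.21×10^6, f = 0.01339, h_f = 37.8 m ≈ 39.5 m ✓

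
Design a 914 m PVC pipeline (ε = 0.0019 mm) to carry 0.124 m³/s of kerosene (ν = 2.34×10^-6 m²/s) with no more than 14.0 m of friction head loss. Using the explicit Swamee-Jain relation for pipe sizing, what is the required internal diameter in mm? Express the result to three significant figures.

D ≈ 266 mm

Swamee-Jain (Type III): D = 0.66·[ε^1.25·(LQ²/(gh_f))^4.75 + ν·Q^9.4·(L/(gh_f))^5.2]^0.04
LQ²/(gh_f) = 0.1023; L/(gh_f) = 6.655
Term 1 = ε^1.25·(…)^4.75 = 1.40×10^-12; Term 2 = ν·Q^9.4·(…)^5.2 = 1.34×10^-10
D = 0.66·(1.40×10^-12 + 1.34×10^-10)^0.04 = 0.2660 m = 266 mm
Check: V = 2.23 m/s, Re = 2.54×10^5, f = 0.01491, h_f = 13.0 m ≈ 14.0 m ✓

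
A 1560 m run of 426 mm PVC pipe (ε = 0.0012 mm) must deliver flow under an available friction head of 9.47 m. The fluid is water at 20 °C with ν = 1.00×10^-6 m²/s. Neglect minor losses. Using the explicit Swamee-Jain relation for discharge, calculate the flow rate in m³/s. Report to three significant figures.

Q ≈ 0.293 m³/s

Swamee-Jain (Type II): Q = -0.965·√(gD⁵h_f/L)·ln[ε/(3.7D) + √(3.17ν²L/(gD³h_f))]
√(gD⁵h_f/L) = √(9.81·0.426⁵·9.47/1560) = 0.02890
ε/(3.7D) = 7.61×10^-7; √(3.17ν²L/(gD³h_f)) = 2.62×10^-5
Q = -0.965·0.02890·ln(2.700×10^-5) = 0.2934 m³/s
Check: V = 2.06 m/s, Re = 8.77×10^5, f = 0.01193, h_f = 9.44 m ≈ 9.47 m ✓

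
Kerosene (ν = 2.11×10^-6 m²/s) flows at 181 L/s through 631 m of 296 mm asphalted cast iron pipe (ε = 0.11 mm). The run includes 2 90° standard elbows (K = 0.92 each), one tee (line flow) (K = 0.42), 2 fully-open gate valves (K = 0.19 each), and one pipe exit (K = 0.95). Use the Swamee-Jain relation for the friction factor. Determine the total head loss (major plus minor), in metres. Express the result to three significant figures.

H_L ≈ 14.2 m

V = 4Q/(πD²) = 2.630 m/s; V²/2g = 0.3526 m
Re = 3.69×10^5, ε/D = 3.72×10^-4 → f = 0.01726 (Swamee-Jain)
Major: h_f = f(L/D)·V²/2g = 0.01726·2132·0.3526 = 12.98 m
Minor: ΣK = 3.59; h_m = ΣK·V²/2g = 1.266 m
Total H_L = 12.98 + 1.266 = 14.24 m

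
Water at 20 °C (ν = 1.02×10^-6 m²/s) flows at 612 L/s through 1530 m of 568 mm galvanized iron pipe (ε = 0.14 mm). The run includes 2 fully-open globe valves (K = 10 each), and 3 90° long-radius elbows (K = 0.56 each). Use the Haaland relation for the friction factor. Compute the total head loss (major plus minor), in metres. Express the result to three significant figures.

V = 4Q/(πD²) = 2.415 m/s; V²/2g = 0.2973 m
Re = 1.34×10^6, ε/D = 2.46×10^-4 → f = 0.01492 (Haaland)
Major: h_f = f(L/D)·V²/2g = 0.01492·2694·0.2973 = 11.95 m
Minor: ΣK = 21.7; h_m = ΣK·V²/2g = 6.446 m
Total H_L = 11.95 + 6.446 = 18.39 m

H_L ≈ 18.4 m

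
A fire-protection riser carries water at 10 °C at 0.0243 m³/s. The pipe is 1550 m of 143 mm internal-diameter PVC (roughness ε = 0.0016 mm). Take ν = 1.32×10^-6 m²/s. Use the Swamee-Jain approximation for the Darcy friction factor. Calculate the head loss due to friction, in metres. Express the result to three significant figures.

h_f ≈ 20.5 m

V = 4Q/(πD²) = 4·0.0243/(π·0.143²) = 1.513 m/s
Re = VD/ν = 1.513·0.143/1.32×10^-6 = 1.64×10^5 → turbulent
ε/D = 0.0016/143 = 1.12×10^-5
Swamee-Jain: f = 0.01624
h_f = f(L/D)V²/(2g) = 0.01624·(1550/0.143)·1.513²/(2·9.81) = 20.54 m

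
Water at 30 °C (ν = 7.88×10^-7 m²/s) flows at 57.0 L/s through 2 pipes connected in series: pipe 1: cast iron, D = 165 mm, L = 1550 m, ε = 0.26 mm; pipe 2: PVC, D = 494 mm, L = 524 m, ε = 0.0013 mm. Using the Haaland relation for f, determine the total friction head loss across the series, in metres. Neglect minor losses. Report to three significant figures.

H ≈ 76.3 m

Pipe 1: V = 2.666 m/s, Re = 5.58×10^5, ε/D = 0.00158, f = 0.02239, h_1 = f(L/D)V²/2g = 76.18 m
Pipe 2: V = 0.2974 m/s, Re = 1.86×10^5, ε/D = 2.63×10^-6, f = 0.01573, h_2 = f(L/D)V²/2g = 0.07520 m
Series → Q common, losses add: H = Σh = 76.25 m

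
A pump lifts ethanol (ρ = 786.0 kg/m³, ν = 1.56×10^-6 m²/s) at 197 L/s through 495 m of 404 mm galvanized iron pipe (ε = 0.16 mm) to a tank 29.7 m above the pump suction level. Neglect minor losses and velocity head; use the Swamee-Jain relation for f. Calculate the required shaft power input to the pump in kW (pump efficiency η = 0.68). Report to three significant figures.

P_shaft ≈ 72.1 kW

V = 4Q/(πD²) = 1.537 m/s; Re = 3.98×10^5; ε/D = 3.96×10^-4; f = 0.01734
h_f = f(L/D)V²/2g = 2.557 m
Total head H = z + h_f = 29.7 + 2.557 = 32.26 m
P_hyd = ρgQH = 786.0·9.81·0.197·32.26 = 49.00 kW
P_shaft = P_hyd/η = 49.00/0.68 = 72.06 kW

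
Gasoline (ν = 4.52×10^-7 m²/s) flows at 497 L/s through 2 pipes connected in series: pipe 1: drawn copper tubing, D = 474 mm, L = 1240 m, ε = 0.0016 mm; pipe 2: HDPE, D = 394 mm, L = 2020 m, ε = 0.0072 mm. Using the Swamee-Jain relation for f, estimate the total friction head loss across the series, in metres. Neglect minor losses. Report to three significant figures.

H ≈ 55.5 m

Pipe 1: V = 2.817 m/s, Re = 2.95×10^6, ε/D = 3.38×10^-6, f = 0.009918, h_1 = f(L/D)V²/2g = 10.49 m
Pipe 2: V = 4.076 m/s, Re = 3.55×10^6, ε/D = 1.83×10^-5, f = 0.01036, h_2 = f(L/D)V²/2g = 44.99 m
Series → Q common, losses add: H = Σh = 55.48 m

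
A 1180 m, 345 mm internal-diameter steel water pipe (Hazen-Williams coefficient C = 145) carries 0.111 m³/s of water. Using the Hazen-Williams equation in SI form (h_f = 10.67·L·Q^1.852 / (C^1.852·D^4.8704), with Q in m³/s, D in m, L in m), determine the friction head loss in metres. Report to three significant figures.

h_f = 10.67·1180·0.111^1.852 / (145^1.852·0.345^4.8704) = 3.803 m

h_f ≈ 3.80 m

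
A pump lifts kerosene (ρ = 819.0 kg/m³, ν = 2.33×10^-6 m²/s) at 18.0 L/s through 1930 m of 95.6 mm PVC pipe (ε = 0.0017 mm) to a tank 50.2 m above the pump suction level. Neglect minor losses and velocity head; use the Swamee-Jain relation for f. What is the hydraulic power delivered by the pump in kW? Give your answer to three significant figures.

V = 4Q/(πD²) = 2.508 m/s; Re = 1.03×10^5; ε/D = 1.78×10^-5; f = 0.01787
h_f = f(L/D)V²/2g = 115.6 m
Total head H = z + h_f = 50.2 + 115.6 = 165.8 m
P_hyd = ρgQH = 819.0·9.81·0.0180·165.8 = 23.98 kW

P_hyd ≈ 24.0 kW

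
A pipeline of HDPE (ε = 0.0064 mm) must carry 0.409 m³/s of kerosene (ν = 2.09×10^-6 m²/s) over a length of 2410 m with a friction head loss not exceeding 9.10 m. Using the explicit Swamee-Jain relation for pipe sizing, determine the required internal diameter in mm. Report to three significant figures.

D ≈ 555 mm

Swamee-Jain (Type III): D = 0.66·[ε^1.25·(LQ²/(gh_f))^4.75 + ν·Q^9.4·(L/(gh_f))^5.2]^0.04
LQ²/(gh_f) = 4.516; L/(gh_f) = 27.00
Term 1 = ε^1.25·(…)^4.75 = 4.15×10^-4; Term 2 = ν·Q^9.4·(…)^5.2 = 0.0130
D = 0.66·(4.15×10^-4 + 0.0130)^0.04 = 0.5554 m = 555 mm
Check: V = 1.69 m/s, Re = 4.49×10^5, f = 0.01352, h_f = 8.52 m ≈ 9.10 m ✓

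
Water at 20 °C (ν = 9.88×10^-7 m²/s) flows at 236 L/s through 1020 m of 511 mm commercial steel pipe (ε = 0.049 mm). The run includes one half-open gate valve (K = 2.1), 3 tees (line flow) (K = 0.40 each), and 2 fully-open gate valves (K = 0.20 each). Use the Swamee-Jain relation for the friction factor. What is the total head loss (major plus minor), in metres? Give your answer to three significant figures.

H_L ≈ 2.15 m

V = 4Q/(πD²) = 1.151 m/s; V²/2g = 0.06749 m
Re = 5.95×10^5, ε/D = 9.59×10^-5 → f = 0.01414 (Swamee-Jain)
Major: h_f = f(L/D)·V²/2g = 0.01414·1996·0.06749 = 1.905 m
Minor: ΣK = 3.70; h_m = ΣK·V²/2g = 0.2497 m
Total H_L = 1.905 + 0.2497 = 2.154 m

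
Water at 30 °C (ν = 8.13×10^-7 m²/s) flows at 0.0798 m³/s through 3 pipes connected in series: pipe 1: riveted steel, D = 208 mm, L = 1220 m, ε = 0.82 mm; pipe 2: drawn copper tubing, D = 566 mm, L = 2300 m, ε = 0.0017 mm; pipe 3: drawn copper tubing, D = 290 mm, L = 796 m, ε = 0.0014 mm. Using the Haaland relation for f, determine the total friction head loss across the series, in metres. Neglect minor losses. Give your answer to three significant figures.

Pipe 1: V = 2.348 m/s, Re = 6.01×10^5, ε/D = 0.00394, f = 0.02852, h_1 = f(L/D)V²/2g = 47.03 m
Pipe 2: V = 0.3172 m/s, Re = 2.21×10^5, ε/D = 3.00×10^-6, f = 0.01522, h_2 = f(L/D)V²/2g = 0.3172 m
Pipe 3: V = 1.208 m/s, Re = 4.31×10^5, ε/D = 4.83×10^-6, f = 0.01346, h_3 = f(L/D)V²/2g = 2.750 m
Series → Q common, losses add: H = Σh = 50.09 m

H ≈ 50.1 m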